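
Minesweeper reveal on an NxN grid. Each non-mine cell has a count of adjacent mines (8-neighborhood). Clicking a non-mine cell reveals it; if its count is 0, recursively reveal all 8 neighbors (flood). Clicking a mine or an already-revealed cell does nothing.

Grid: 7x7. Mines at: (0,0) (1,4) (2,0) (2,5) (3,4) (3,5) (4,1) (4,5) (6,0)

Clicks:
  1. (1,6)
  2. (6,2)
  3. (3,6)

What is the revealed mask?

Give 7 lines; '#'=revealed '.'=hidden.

Click 1 (1,6) count=1: revealed 1 new [(1,6)] -> total=1
Click 2 (6,2) count=0: revealed 15 new [(4,2) (4,3) (4,4) (5,1) (5,2) (5,3) (5,4) (5,5) (5,6) (6,1) (6,2) (6,3) (6,4) (6,5) (6,6)] -> total=16
Click 3 (3,6) count=3: revealed 1 new [(3,6)] -> total=17

Answer: .......
......#
.......
......#
..###..
.######
.######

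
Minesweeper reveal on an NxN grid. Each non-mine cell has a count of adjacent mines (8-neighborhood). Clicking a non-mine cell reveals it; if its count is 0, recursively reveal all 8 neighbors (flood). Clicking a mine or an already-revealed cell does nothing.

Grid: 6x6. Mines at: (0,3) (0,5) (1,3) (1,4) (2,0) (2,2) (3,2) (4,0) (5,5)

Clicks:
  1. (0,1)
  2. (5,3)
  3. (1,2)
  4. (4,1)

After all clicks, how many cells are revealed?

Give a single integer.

Answer: 14

Derivation:
Click 1 (0,1) count=0: revealed 6 new [(0,0) (0,1) (0,2) (1,0) (1,1) (1,2)] -> total=6
Click 2 (5,3) count=0: revealed 8 new [(4,1) (4,2) (4,3) (4,4) (5,1) (5,2) (5,3) (5,4)] -> total=14
Click 3 (1,2) count=3: revealed 0 new [(none)] -> total=14
Click 4 (4,1) count=2: revealed 0 new [(none)] -> total=14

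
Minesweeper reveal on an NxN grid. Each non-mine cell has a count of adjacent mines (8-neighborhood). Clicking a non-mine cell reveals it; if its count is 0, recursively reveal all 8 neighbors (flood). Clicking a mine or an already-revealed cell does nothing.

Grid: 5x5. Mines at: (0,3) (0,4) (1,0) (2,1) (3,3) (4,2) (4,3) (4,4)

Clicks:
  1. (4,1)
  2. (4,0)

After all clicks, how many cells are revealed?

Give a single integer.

Click 1 (4,1) count=1: revealed 1 new [(4,1)] -> total=1
Click 2 (4,0) count=0: revealed 3 new [(3,0) (3,1) (4,0)] -> total=4

Answer: 4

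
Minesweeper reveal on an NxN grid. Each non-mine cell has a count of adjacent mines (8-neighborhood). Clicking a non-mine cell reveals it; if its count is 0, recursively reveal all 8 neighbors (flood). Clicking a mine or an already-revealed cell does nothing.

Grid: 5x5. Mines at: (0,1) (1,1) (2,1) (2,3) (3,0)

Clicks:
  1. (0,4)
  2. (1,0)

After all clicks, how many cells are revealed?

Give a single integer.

Answer: 7

Derivation:
Click 1 (0,4) count=0: revealed 6 new [(0,2) (0,3) (0,4) (1,2) (1,3) (1,4)] -> total=6
Click 2 (1,0) count=3: revealed 1 new [(1,0)] -> total=7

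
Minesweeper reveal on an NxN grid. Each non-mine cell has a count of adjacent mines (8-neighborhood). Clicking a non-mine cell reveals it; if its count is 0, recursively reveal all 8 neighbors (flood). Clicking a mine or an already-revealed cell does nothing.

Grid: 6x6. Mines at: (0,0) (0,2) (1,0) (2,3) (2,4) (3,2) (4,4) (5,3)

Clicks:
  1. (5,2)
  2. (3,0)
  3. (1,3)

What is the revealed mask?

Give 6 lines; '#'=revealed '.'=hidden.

Click 1 (5,2) count=1: revealed 1 new [(5,2)] -> total=1
Click 2 (3,0) count=0: revealed 9 new [(2,0) (2,1) (3,0) (3,1) (4,0) (4,1) (4,2) (5,0) (5,1)] -> total=10
Click 3 (1,3) count=3: revealed 1 new [(1,3)] -> total=11

Answer: ......
...#..
##....
##....
###...
###...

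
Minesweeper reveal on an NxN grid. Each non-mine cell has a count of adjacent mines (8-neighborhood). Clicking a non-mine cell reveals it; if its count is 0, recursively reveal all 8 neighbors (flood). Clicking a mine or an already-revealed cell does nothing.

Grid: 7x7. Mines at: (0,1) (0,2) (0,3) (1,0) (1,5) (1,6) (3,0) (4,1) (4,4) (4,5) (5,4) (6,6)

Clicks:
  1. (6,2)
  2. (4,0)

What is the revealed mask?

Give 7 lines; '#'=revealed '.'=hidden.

Click 1 (6,2) count=0: revealed 8 new [(5,0) (5,1) (5,2) (5,3) (6,0) (6,1) (6,2) (6,3)] -> total=8
Click 2 (4,0) count=2: revealed 1 new [(4,0)] -> total=9

Answer: .......
.......
.......
.......
#......
####...
####...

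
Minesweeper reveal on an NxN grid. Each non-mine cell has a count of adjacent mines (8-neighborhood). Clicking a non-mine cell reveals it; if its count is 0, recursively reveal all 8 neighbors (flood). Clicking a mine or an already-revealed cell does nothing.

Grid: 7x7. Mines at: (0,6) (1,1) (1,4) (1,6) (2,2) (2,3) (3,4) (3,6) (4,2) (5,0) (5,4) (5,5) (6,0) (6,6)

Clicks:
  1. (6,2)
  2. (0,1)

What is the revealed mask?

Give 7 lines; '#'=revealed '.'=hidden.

Click 1 (6,2) count=0: revealed 6 new [(5,1) (5,2) (5,3) (6,1) (6,2) (6,3)] -> total=6
Click 2 (0,1) count=1: revealed 1 new [(0,1)] -> total=7

Answer: .#.....
.......
.......
.......
.......
.###...
.###...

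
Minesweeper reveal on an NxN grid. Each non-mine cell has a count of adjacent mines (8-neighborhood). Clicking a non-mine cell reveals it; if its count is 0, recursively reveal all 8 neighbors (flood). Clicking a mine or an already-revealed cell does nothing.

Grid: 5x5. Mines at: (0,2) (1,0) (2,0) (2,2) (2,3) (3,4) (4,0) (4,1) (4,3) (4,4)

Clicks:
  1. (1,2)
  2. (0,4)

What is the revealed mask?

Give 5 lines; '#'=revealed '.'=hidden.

Click 1 (1,2) count=3: revealed 1 new [(1,2)] -> total=1
Click 2 (0,4) count=0: revealed 4 new [(0,3) (0,4) (1,3) (1,4)] -> total=5

Answer: ...##
..###
.....
.....
.....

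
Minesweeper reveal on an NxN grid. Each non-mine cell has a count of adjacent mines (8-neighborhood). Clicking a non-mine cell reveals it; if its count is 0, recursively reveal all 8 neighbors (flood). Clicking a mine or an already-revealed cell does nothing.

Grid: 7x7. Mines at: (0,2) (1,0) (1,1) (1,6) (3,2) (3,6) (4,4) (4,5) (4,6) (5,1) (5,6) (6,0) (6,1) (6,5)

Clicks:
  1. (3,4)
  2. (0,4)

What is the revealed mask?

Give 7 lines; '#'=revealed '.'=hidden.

Click 1 (3,4) count=2: revealed 1 new [(3,4)] -> total=1
Click 2 (0,4) count=0: revealed 11 new [(0,3) (0,4) (0,5) (1,3) (1,4) (1,5) (2,3) (2,4) (2,5) (3,3) (3,5)] -> total=12

Answer: ...###.
...###.
...###.
...###.
.......
.......
.......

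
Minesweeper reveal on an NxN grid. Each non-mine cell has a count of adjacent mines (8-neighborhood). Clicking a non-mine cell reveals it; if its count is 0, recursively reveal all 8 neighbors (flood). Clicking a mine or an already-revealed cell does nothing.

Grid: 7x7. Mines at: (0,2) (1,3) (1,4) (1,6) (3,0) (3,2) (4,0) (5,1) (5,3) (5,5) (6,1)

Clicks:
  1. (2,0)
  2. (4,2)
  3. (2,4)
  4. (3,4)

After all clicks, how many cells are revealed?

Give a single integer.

Answer: 14

Derivation:
Click 1 (2,0) count=1: revealed 1 new [(2,0)] -> total=1
Click 2 (4,2) count=3: revealed 1 new [(4,2)] -> total=2
Click 3 (2,4) count=2: revealed 1 new [(2,4)] -> total=3
Click 4 (3,4) count=0: revealed 11 new [(2,3) (2,5) (2,6) (3,3) (3,4) (3,5) (3,6) (4,3) (4,4) (4,5) (4,6)] -> total=14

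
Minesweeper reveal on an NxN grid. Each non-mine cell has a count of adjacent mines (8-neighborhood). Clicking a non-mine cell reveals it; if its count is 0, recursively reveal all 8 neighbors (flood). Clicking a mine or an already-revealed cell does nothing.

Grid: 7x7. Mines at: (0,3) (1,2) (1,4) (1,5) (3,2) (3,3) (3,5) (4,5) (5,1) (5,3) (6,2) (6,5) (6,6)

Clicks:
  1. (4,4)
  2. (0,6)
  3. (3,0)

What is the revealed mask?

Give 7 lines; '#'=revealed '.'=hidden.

Answer: ##....#
##.....
##.....
##.....
##..#..
.......
.......

Derivation:
Click 1 (4,4) count=4: revealed 1 new [(4,4)] -> total=1
Click 2 (0,6) count=1: revealed 1 new [(0,6)] -> total=2
Click 3 (3,0) count=0: revealed 10 new [(0,0) (0,1) (1,0) (1,1) (2,0) (2,1) (3,0) (3,1) (4,0) (4,1)] -> total=12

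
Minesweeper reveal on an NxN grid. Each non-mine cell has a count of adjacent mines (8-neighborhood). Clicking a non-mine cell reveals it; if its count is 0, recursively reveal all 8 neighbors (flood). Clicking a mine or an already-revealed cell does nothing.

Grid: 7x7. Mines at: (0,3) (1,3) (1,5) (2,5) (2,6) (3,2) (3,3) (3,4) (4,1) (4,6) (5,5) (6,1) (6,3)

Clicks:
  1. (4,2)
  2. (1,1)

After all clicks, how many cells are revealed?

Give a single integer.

Click 1 (4,2) count=3: revealed 1 new [(4,2)] -> total=1
Click 2 (1,1) count=0: revealed 11 new [(0,0) (0,1) (0,2) (1,0) (1,1) (1,2) (2,0) (2,1) (2,2) (3,0) (3,1)] -> total=12

Answer: 12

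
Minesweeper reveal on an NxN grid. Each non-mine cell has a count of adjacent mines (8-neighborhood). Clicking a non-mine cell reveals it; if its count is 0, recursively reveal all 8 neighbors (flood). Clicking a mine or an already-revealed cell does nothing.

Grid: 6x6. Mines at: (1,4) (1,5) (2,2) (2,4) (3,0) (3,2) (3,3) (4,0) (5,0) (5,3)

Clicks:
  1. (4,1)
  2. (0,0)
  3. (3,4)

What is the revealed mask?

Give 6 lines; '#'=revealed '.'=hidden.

Answer: ####..
####..
##....
....#.
.#....
......

Derivation:
Click 1 (4,1) count=4: revealed 1 new [(4,1)] -> total=1
Click 2 (0,0) count=0: revealed 10 new [(0,0) (0,1) (0,2) (0,3) (1,0) (1,1) (1,2) (1,3) (2,0) (2,1)] -> total=11
Click 3 (3,4) count=2: revealed 1 new [(3,4)] -> total=12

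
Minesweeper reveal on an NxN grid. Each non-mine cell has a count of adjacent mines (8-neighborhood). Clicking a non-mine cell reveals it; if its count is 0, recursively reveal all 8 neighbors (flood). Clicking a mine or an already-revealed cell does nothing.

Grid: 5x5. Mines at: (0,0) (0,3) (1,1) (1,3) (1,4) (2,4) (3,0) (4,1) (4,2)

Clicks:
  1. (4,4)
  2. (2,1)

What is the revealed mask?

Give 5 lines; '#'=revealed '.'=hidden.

Click 1 (4,4) count=0: revealed 4 new [(3,3) (3,4) (4,3) (4,4)] -> total=4
Click 2 (2,1) count=2: revealed 1 new [(2,1)] -> total=5

Answer: .....
.....
.#...
...##
...##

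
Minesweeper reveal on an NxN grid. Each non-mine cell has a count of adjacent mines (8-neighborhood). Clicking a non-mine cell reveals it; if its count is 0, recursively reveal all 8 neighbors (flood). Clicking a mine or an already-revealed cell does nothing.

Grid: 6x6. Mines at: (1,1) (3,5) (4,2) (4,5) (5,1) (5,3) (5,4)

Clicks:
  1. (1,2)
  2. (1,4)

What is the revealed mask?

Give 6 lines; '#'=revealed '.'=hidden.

Answer: ..####
..####
..####
..###.
......
......

Derivation:
Click 1 (1,2) count=1: revealed 1 new [(1,2)] -> total=1
Click 2 (1,4) count=0: revealed 14 new [(0,2) (0,3) (0,4) (0,5) (1,3) (1,4) (1,5) (2,2) (2,3) (2,4) (2,5) (3,2) (3,3) (3,4)] -> total=15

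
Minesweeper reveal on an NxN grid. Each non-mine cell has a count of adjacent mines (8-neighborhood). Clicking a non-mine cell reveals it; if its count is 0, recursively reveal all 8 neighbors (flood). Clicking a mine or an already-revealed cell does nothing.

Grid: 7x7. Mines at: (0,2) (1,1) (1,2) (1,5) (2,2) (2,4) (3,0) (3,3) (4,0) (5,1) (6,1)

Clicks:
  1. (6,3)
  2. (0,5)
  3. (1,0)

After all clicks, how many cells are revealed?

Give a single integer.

Answer: 22

Derivation:
Click 1 (6,3) count=0: revealed 20 new [(2,5) (2,6) (3,4) (3,5) (3,6) (4,2) (4,3) (4,4) (4,5) (4,6) (5,2) (5,3) (5,4) (5,5) (5,6) (6,2) (6,3) (6,4) (6,5) (6,6)] -> total=20
Click 2 (0,5) count=1: revealed 1 new [(0,5)] -> total=21
Click 3 (1,0) count=1: revealed 1 new [(1,0)] -> total=22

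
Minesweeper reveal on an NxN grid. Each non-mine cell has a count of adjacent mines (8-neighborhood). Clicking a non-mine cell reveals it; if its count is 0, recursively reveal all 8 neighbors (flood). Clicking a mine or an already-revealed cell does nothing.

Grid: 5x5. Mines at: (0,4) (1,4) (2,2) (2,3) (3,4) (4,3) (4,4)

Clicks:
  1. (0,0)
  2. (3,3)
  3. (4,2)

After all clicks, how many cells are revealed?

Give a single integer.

Click 1 (0,0) count=0: revealed 16 new [(0,0) (0,1) (0,2) (0,3) (1,0) (1,1) (1,2) (1,3) (2,0) (2,1) (3,0) (3,1) (3,2) (4,0) (4,1) (4,2)] -> total=16
Click 2 (3,3) count=5: revealed 1 new [(3,3)] -> total=17
Click 3 (4,2) count=1: revealed 0 new [(none)] -> total=17

Answer: 17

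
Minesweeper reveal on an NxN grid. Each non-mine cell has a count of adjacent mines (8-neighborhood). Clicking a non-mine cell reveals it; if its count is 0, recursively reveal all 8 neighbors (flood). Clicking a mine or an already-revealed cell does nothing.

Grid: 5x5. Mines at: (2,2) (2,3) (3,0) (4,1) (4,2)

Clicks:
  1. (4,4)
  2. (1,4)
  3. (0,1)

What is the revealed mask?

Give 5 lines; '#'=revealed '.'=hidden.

Answer: #####
#####
##...
...##
...##

Derivation:
Click 1 (4,4) count=0: revealed 4 new [(3,3) (3,4) (4,3) (4,4)] -> total=4
Click 2 (1,4) count=1: revealed 1 new [(1,4)] -> total=5
Click 3 (0,1) count=0: revealed 11 new [(0,0) (0,1) (0,2) (0,3) (0,4) (1,0) (1,1) (1,2) (1,3) (2,0) (2,1)] -> total=16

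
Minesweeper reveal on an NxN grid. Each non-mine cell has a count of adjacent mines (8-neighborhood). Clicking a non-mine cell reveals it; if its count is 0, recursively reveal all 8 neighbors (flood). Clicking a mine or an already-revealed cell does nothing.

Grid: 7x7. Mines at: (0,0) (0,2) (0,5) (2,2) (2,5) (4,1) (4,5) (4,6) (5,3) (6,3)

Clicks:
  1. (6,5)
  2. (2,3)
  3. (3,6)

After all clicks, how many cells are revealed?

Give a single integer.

Click 1 (6,5) count=0: revealed 6 new [(5,4) (5,5) (5,6) (6,4) (6,5) (6,6)] -> total=6
Click 2 (2,3) count=1: revealed 1 new [(2,3)] -> total=7
Click 3 (3,6) count=3: revealed 1 new [(3,6)] -> total=8

Answer: 8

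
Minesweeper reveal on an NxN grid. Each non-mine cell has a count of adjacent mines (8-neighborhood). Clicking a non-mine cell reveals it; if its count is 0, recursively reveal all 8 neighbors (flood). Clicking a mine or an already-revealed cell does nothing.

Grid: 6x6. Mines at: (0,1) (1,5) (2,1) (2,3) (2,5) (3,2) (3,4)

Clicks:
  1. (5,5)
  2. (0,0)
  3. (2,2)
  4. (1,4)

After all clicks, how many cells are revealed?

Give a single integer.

Click 1 (5,5) count=0: revealed 14 new [(3,0) (3,1) (4,0) (4,1) (4,2) (4,3) (4,4) (4,5) (5,0) (5,1) (5,2) (5,3) (5,4) (5,5)] -> total=14
Click 2 (0,0) count=1: revealed 1 new [(0,0)] -> total=15
Click 3 (2,2) count=3: revealed 1 new [(2,2)] -> total=16
Click 4 (1,4) count=3: revealed 1 new [(1,4)] -> total=17

Answer: 17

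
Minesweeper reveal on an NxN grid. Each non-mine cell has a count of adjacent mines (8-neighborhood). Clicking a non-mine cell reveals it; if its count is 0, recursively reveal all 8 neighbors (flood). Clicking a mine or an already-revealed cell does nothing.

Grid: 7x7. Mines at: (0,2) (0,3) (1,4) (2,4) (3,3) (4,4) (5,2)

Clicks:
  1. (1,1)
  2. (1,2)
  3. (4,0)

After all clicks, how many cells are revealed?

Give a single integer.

Click 1 (1,1) count=1: revealed 1 new [(1,1)] -> total=1
Click 2 (1,2) count=2: revealed 1 new [(1,2)] -> total=2
Click 3 (4,0) count=0: revealed 16 new [(0,0) (0,1) (1,0) (2,0) (2,1) (2,2) (3,0) (3,1) (3,2) (4,0) (4,1) (4,2) (5,0) (5,1) (6,0) (6,1)] -> total=18

Answer: 18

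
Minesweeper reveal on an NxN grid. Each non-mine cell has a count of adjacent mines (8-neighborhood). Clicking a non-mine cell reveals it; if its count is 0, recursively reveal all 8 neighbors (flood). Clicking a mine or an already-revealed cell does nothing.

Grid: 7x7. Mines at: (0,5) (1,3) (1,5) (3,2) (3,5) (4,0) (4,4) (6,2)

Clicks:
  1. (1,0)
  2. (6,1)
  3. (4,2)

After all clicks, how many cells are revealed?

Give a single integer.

Click 1 (1,0) count=0: revealed 11 new [(0,0) (0,1) (0,2) (1,0) (1,1) (1,2) (2,0) (2,1) (2,2) (3,0) (3,1)] -> total=11
Click 2 (6,1) count=1: revealed 1 new [(6,1)] -> total=12
Click 3 (4,2) count=1: revealed 1 new [(4,2)] -> total=13

Answer: 13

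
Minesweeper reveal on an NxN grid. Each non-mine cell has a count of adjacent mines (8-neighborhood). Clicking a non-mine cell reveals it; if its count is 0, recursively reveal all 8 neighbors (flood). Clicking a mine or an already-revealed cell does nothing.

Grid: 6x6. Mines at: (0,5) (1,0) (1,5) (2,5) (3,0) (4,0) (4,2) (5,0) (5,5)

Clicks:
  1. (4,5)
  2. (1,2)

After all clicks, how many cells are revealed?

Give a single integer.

Answer: 17

Derivation:
Click 1 (4,5) count=1: revealed 1 new [(4,5)] -> total=1
Click 2 (1,2) count=0: revealed 16 new [(0,1) (0,2) (0,3) (0,4) (1,1) (1,2) (1,3) (1,4) (2,1) (2,2) (2,3) (2,4) (3,1) (3,2) (3,3) (3,4)] -> total=17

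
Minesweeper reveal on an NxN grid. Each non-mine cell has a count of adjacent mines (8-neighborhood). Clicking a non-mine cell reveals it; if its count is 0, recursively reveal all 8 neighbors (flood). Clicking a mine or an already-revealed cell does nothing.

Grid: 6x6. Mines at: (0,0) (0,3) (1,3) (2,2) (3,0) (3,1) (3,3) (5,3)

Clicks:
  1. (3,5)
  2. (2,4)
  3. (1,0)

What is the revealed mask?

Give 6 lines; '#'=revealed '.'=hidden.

Click 1 (3,5) count=0: revealed 12 new [(0,4) (0,5) (1,4) (1,5) (2,4) (2,5) (3,4) (3,5) (4,4) (4,5) (5,4) (5,5)] -> total=12
Click 2 (2,4) count=2: revealed 0 new [(none)] -> total=12
Click 3 (1,0) count=1: revealed 1 new [(1,0)] -> total=13

Answer: ....##
#...##
....##
....##
....##
....##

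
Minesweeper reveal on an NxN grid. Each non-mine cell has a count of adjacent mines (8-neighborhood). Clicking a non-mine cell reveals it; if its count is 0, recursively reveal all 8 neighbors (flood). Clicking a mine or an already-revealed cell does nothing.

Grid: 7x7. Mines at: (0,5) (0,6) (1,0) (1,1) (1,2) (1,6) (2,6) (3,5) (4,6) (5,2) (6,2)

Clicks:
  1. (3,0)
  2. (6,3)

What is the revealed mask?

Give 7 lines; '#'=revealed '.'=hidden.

Answer: .......
.......
#####..
#####..
#####..
##.....
##.#...

Derivation:
Click 1 (3,0) count=0: revealed 19 new [(2,0) (2,1) (2,2) (2,3) (2,4) (3,0) (3,1) (3,2) (3,3) (3,4) (4,0) (4,1) (4,2) (4,3) (4,4) (5,0) (5,1) (6,0) (6,1)] -> total=19
Click 2 (6,3) count=2: revealed 1 new [(6,3)] -> total=20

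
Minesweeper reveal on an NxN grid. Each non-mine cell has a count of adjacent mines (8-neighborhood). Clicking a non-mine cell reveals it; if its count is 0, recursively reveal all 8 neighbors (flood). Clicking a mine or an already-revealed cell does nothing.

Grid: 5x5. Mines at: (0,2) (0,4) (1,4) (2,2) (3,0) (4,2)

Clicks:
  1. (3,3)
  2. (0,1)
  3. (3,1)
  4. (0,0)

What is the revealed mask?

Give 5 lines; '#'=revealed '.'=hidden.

Click 1 (3,3) count=2: revealed 1 new [(3,3)] -> total=1
Click 2 (0,1) count=1: revealed 1 new [(0,1)] -> total=2
Click 3 (3,1) count=3: revealed 1 new [(3,1)] -> total=3
Click 4 (0,0) count=0: revealed 5 new [(0,0) (1,0) (1,1) (2,0) (2,1)] -> total=8

Answer: ##...
##...
##...
.#.#.
.....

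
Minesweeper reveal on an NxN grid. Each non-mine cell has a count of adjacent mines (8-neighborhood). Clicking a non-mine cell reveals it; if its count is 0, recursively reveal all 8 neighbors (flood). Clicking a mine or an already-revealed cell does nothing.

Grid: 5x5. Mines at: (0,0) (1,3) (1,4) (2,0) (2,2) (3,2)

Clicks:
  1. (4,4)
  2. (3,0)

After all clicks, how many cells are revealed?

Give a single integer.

Answer: 7

Derivation:
Click 1 (4,4) count=0: revealed 6 new [(2,3) (2,4) (3,3) (3,4) (4,3) (4,4)] -> total=6
Click 2 (3,0) count=1: revealed 1 new [(3,0)] -> total=7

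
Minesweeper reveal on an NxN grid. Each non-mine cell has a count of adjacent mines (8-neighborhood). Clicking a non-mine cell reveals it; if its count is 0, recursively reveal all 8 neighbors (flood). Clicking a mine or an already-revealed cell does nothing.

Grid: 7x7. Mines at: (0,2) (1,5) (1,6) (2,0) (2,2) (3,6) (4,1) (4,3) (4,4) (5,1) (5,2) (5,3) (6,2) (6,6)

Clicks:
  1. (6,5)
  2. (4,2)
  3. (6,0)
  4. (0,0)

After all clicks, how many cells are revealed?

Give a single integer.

Answer: 7

Derivation:
Click 1 (6,5) count=1: revealed 1 new [(6,5)] -> total=1
Click 2 (4,2) count=5: revealed 1 new [(4,2)] -> total=2
Click 3 (6,0) count=1: revealed 1 new [(6,0)] -> total=3
Click 4 (0,0) count=0: revealed 4 new [(0,0) (0,1) (1,0) (1,1)] -> total=7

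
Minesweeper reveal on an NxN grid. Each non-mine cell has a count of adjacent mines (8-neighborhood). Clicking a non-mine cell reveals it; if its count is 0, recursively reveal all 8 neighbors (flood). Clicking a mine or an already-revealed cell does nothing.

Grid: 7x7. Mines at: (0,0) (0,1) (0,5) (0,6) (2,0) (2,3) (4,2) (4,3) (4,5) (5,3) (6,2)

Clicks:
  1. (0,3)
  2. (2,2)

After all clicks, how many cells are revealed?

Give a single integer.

Click 1 (0,3) count=0: revealed 6 new [(0,2) (0,3) (0,4) (1,2) (1,3) (1,4)] -> total=6
Click 2 (2,2) count=1: revealed 1 new [(2,2)] -> total=7

Answer: 7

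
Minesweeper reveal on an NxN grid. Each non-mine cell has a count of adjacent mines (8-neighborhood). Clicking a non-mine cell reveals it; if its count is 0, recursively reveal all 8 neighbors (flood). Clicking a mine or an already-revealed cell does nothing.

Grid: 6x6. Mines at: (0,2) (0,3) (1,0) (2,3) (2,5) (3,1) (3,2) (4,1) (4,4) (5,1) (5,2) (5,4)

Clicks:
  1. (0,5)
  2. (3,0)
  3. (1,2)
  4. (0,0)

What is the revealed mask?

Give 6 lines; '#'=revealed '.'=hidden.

Click 1 (0,5) count=0: revealed 4 new [(0,4) (0,5) (1,4) (1,5)] -> total=4
Click 2 (3,0) count=2: revealed 1 new [(3,0)] -> total=5
Click 3 (1,2) count=3: revealed 1 new [(1,2)] -> total=6
Click 4 (0,0) count=1: revealed 1 new [(0,0)] -> total=7

Answer: #...##
..#.##
......
#.....
......
......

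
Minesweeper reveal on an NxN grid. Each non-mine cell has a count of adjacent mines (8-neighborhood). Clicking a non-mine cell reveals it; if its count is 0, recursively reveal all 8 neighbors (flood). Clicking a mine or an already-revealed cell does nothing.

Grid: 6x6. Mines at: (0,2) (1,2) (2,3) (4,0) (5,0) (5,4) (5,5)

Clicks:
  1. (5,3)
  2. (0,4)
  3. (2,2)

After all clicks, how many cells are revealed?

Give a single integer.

Answer: 14

Derivation:
Click 1 (5,3) count=1: revealed 1 new [(5,3)] -> total=1
Click 2 (0,4) count=0: revealed 12 new [(0,3) (0,4) (0,5) (1,3) (1,4) (1,5) (2,4) (2,5) (3,4) (3,5) (4,4) (4,5)] -> total=13
Click 3 (2,2) count=2: revealed 1 new [(2,2)] -> total=14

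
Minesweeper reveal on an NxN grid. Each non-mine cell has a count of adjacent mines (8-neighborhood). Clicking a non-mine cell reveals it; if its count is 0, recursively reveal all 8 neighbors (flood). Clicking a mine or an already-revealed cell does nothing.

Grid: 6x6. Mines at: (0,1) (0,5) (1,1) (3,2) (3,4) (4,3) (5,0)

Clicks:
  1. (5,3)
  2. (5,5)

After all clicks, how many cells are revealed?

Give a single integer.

Answer: 5

Derivation:
Click 1 (5,3) count=1: revealed 1 new [(5,3)] -> total=1
Click 2 (5,5) count=0: revealed 4 new [(4,4) (4,5) (5,4) (5,5)] -> total=5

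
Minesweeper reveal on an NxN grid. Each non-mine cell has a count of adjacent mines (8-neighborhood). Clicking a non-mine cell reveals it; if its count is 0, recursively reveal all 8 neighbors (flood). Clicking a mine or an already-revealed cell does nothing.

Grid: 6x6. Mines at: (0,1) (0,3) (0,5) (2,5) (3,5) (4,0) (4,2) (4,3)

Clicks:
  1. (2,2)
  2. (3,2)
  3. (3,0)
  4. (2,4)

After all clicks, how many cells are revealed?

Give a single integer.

Answer: 15

Derivation:
Click 1 (2,2) count=0: revealed 15 new [(1,0) (1,1) (1,2) (1,3) (1,4) (2,0) (2,1) (2,2) (2,3) (2,4) (3,0) (3,1) (3,2) (3,3) (3,4)] -> total=15
Click 2 (3,2) count=2: revealed 0 new [(none)] -> total=15
Click 3 (3,0) count=1: revealed 0 new [(none)] -> total=15
Click 4 (2,4) count=2: revealed 0 new [(none)] -> total=15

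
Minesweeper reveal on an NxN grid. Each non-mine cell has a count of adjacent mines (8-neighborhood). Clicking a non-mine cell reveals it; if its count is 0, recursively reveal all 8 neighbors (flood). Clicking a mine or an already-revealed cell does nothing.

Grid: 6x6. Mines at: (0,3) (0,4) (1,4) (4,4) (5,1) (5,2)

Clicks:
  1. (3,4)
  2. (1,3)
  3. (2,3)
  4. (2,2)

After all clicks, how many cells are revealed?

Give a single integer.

Click 1 (3,4) count=1: revealed 1 new [(3,4)] -> total=1
Click 2 (1,3) count=3: revealed 1 new [(1,3)] -> total=2
Click 3 (2,3) count=1: revealed 1 new [(2,3)] -> total=3
Click 4 (2,2) count=0: revealed 17 new [(0,0) (0,1) (0,2) (1,0) (1,1) (1,2) (2,0) (2,1) (2,2) (3,0) (3,1) (3,2) (3,3) (4,0) (4,1) (4,2) (4,3)] -> total=20

Answer: 20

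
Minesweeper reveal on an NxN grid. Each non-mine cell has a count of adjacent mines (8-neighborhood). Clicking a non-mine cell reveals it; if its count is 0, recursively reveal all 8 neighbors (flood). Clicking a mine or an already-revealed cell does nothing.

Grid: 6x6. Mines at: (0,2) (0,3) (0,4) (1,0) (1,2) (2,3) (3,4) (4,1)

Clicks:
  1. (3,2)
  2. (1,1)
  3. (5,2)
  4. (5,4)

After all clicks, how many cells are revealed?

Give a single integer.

Answer: 10

Derivation:
Click 1 (3,2) count=2: revealed 1 new [(3,2)] -> total=1
Click 2 (1,1) count=3: revealed 1 new [(1,1)] -> total=2
Click 3 (5,2) count=1: revealed 1 new [(5,2)] -> total=3
Click 4 (5,4) count=0: revealed 7 new [(4,2) (4,3) (4,4) (4,5) (5,3) (5,4) (5,5)] -> total=10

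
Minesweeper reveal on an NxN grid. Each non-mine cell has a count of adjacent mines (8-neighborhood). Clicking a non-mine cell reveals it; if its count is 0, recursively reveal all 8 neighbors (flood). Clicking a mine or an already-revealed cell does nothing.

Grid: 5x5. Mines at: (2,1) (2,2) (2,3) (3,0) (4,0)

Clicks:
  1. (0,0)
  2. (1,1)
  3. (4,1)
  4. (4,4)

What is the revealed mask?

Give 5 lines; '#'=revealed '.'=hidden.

Answer: #####
#####
.....
.####
.####

Derivation:
Click 1 (0,0) count=0: revealed 10 new [(0,0) (0,1) (0,2) (0,3) (0,4) (1,0) (1,1) (1,2) (1,3) (1,4)] -> total=10
Click 2 (1,1) count=2: revealed 0 new [(none)] -> total=10
Click 3 (4,1) count=2: revealed 1 new [(4,1)] -> total=11
Click 4 (4,4) count=0: revealed 7 new [(3,1) (3,2) (3,3) (3,4) (4,2) (4,3) (4,4)] -> total=18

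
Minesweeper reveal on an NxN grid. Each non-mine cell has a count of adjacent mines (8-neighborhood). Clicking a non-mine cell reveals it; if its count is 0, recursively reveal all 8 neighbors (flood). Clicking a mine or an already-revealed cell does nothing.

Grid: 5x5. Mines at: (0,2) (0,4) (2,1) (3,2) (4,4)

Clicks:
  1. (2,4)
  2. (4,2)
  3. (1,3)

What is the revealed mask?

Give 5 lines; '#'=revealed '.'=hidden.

Click 1 (2,4) count=0: revealed 6 new [(1,3) (1,4) (2,3) (2,4) (3,3) (3,4)] -> total=6
Click 2 (4,2) count=1: revealed 1 new [(4,2)] -> total=7
Click 3 (1,3) count=2: revealed 0 new [(none)] -> total=7

Answer: .....
...##
...##
...##
..#..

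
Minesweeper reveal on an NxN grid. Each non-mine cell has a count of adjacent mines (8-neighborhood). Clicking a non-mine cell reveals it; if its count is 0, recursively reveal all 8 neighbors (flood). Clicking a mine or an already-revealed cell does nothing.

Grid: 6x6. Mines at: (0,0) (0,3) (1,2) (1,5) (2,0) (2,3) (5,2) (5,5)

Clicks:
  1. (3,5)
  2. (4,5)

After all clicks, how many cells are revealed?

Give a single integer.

Click 1 (3,5) count=0: revealed 6 new [(2,4) (2,5) (3,4) (3,5) (4,4) (4,5)] -> total=6
Click 2 (4,5) count=1: revealed 0 new [(none)] -> total=6

Answer: 6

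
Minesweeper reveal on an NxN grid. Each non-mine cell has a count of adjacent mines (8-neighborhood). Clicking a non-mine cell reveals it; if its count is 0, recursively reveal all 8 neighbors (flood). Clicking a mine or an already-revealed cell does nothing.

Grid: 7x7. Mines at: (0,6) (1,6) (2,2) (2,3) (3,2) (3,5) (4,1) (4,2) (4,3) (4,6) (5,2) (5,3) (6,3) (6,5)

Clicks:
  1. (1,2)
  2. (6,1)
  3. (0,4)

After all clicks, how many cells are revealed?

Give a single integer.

Click 1 (1,2) count=2: revealed 1 new [(1,2)] -> total=1
Click 2 (6,1) count=1: revealed 1 new [(6,1)] -> total=2
Click 3 (0,4) count=0: revealed 15 new [(0,0) (0,1) (0,2) (0,3) (0,4) (0,5) (1,0) (1,1) (1,3) (1,4) (1,5) (2,0) (2,1) (3,0) (3,1)] -> total=17

Answer: 17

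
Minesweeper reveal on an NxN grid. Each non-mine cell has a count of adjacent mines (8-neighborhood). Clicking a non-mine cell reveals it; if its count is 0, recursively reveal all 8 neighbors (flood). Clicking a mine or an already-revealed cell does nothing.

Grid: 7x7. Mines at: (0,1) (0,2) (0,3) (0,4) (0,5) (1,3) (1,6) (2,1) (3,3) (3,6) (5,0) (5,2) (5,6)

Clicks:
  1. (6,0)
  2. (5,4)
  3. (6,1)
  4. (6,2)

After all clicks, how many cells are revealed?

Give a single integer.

Answer: 12

Derivation:
Click 1 (6,0) count=1: revealed 1 new [(6,0)] -> total=1
Click 2 (5,4) count=0: revealed 9 new [(4,3) (4,4) (4,5) (5,3) (5,4) (5,5) (6,3) (6,4) (6,5)] -> total=10
Click 3 (6,1) count=2: revealed 1 new [(6,1)] -> total=11
Click 4 (6,2) count=1: revealed 1 new [(6,2)] -> total=12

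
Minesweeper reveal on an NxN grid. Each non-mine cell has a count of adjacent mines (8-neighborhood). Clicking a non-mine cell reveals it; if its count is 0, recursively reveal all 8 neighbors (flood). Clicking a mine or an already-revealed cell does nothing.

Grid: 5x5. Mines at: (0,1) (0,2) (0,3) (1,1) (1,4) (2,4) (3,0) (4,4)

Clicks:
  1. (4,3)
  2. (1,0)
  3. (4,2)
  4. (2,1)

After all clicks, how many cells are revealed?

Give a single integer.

Answer: 10

Derivation:
Click 1 (4,3) count=1: revealed 1 new [(4,3)] -> total=1
Click 2 (1,0) count=2: revealed 1 new [(1,0)] -> total=2
Click 3 (4,2) count=0: revealed 8 new [(2,1) (2,2) (2,3) (3,1) (3,2) (3,3) (4,1) (4,2)] -> total=10
Click 4 (2,1) count=2: revealed 0 new [(none)] -> total=10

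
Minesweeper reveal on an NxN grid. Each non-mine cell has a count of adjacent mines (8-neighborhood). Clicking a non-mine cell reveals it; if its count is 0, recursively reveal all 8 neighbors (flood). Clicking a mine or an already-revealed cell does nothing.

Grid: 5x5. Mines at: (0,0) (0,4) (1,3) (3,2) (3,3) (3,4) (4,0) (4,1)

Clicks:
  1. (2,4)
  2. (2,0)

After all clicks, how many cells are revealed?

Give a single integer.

Click 1 (2,4) count=3: revealed 1 new [(2,4)] -> total=1
Click 2 (2,0) count=0: revealed 6 new [(1,0) (1,1) (2,0) (2,1) (3,0) (3,1)] -> total=7

Answer: 7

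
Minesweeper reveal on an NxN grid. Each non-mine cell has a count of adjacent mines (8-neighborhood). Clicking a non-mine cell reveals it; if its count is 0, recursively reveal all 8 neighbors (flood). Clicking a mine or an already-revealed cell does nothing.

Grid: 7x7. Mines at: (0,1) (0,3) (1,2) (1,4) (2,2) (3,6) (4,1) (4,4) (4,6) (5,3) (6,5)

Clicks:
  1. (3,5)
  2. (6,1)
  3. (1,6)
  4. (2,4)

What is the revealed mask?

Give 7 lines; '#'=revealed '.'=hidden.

Click 1 (3,5) count=3: revealed 1 new [(3,5)] -> total=1
Click 2 (6,1) count=0: revealed 6 new [(5,0) (5,1) (5,2) (6,0) (6,1) (6,2)] -> total=7
Click 3 (1,6) count=0: revealed 6 new [(0,5) (0,6) (1,5) (1,6) (2,5) (2,6)] -> total=13
Click 4 (2,4) count=1: revealed 1 new [(2,4)] -> total=14

Answer: .....##
.....##
....###
.....#.
.......
###....
###....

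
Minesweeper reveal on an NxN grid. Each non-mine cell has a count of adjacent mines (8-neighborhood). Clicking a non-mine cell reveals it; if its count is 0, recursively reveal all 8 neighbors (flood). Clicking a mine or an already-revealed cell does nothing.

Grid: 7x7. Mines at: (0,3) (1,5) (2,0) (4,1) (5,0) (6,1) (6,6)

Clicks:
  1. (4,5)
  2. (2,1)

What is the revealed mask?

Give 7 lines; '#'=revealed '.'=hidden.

Answer: .......
.####..
.######
.######
..#####
..#####
..####.

Derivation:
Click 1 (4,5) count=0: revealed 30 new [(1,1) (1,2) (1,3) (1,4) (2,1) (2,2) (2,3) (2,4) (2,5) (2,6) (3,1) (3,2) (3,3) (3,4) (3,5) (3,6) (4,2) (4,3) (4,4) (4,5) (4,6) (5,2) (5,3) (5,4) (5,5) (5,6) (6,2) (6,3) (6,4) (6,5)] -> total=30
Click 2 (2,1) count=1: revealed 0 new [(none)] -> total=30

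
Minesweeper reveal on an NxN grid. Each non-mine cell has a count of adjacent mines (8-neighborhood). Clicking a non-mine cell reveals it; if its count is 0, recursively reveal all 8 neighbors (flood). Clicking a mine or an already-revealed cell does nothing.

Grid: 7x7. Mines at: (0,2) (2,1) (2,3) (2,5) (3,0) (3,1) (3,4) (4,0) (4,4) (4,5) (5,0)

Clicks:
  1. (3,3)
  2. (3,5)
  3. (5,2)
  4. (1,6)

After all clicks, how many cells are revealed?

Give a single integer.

Click 1 (3,3) count=3: revealed 1 new [(3,3)] -> total=1
Click 2 (3,5) count=4: revealed 1 new [(3,5)] -> total=2
Click 3 (5,2) count=0: revealed 15 new [(4,1) (4,2) (4,3) (5,1) (5,2) (5,3) (5,4) (5,5) (5,6) (6,1) (6,2) (6,3) (6,4) (6,5) (6,6)] -> total=17
Click 4 (1,6) count=1: revealed 1 new [(1,6)] -> total=18

Answer: 18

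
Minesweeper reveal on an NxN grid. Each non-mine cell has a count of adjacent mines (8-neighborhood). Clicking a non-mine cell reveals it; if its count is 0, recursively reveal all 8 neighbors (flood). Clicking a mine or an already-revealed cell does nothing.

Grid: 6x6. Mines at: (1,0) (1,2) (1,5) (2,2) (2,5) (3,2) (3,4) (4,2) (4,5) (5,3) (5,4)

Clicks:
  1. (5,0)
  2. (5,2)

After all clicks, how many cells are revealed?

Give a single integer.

Answer: 9

Derivation:
Click 1 (5,0) count=0: revealed 8 new [(2,0) (2,1) (3,0) (3,1) (4,0) (4,1) (5,0) (5,1)] -> total=8
Click 2 (5,2) count=2: revealed 1 new [(5,2)] -> total=9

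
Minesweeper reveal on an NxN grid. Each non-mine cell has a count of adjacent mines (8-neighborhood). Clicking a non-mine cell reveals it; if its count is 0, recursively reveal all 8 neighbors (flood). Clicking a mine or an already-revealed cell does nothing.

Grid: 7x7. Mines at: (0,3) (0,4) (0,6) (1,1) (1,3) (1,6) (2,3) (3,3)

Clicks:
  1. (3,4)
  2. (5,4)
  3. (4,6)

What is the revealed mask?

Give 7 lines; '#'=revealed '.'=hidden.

Answer: .......
.......
###.###
###.###
#######
#######
#######

Derivation:
Click 1 (3,4) count=2: revealed 1 new [(3,4)] -> total=1
Click 2 (5,4) count=0: revealed 32 new [(2,0) (2,1) (2,2) (2,4) (2,5) (2,6) (3,0) (3,1) (3,2) (3,5) (3,6) (4,0) (4,1) (4,2) (4,3) (4,4) (4,5) (4,6) (5,0) (5,1) (5,2) (5,3) (5,4) (5,5) (5,6) (6,0) (6,1) (6,2) (6,3) (6,4) (6,5) (6,6)] -> total=33
Click 3 (4,6) count=0: revealed 0 new [(none)] -> total=33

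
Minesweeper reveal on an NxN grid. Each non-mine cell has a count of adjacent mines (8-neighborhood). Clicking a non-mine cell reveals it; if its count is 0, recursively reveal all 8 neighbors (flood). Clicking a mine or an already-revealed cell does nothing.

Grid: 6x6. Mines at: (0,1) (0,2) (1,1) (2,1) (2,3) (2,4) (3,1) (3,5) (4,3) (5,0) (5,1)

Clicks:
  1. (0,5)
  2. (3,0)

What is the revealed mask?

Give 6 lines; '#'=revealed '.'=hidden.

Answer: ...###
...###
......
#.....
......
......

Derivation:
Click 1 (0,5) count=0: revealed 6 new [(0,3) (0,4) (0,5) (1,3) (1,4) (1,5)] -> total=6
Click 2 (3,0) count=2: revealed 1 new [(3,0)] -> total=7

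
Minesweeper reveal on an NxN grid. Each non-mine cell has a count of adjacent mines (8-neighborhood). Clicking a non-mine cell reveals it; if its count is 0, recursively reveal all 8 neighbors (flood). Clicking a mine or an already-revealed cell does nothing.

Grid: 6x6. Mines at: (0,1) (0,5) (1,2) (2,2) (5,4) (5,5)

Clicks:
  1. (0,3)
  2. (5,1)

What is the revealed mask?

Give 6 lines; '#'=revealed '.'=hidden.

Click 1 (0,3) count=1: revealed 1 new [(0,3)] -> total=1
Click 2 (5,1) count=0: revealed 16 new [(1,0) (1,1) (2,0) (2,1) (3,0) (3,1) (3,2) (3,3) (4,0) (4,1) (4,2) (4,3) (5,0) (5,1) (5,2) (5,3)] -> total=17

Answer: ...#..
##....
##....
####..
####..
####..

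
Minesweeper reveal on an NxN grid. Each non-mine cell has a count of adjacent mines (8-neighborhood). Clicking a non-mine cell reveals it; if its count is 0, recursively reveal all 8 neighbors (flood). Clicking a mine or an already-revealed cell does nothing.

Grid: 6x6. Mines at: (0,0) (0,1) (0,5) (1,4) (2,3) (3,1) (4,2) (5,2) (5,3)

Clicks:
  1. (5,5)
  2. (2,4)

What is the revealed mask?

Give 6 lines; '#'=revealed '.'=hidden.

Click 1 (5,5) count=0: revealed 8 new [(2,4) (2,5) (3,4) (3,5) (4,4) (4,5) (5,4) (5,5)] -> total=8
Click 2 (2,4) count=2: revealed 0 new [(none)] -> total=8

Answer: ......
......
....##
....##
....##
....##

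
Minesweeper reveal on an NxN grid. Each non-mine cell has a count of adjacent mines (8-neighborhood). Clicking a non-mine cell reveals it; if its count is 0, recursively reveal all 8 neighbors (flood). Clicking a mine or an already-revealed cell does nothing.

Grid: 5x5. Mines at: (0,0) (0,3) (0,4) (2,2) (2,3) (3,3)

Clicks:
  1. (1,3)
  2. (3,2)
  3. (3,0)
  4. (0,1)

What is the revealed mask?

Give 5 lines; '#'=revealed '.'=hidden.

Answer: .#...
##.#.
##...
###..
###..

Derivation:
Click 1 (1,3) count=4: revealed 1 new [(1,3)] -> total=1
Click 2 (3,2) count=3: revealed 1 new [(3,2)] -> total=2
Click 3 (3,0) count=0: revealed 9 new [(1,0) (1,1) (2,0) (2,1) (3,0) (3,1) (4,0) (4,1) (4,2)] -> total=11
Click 4 (0,1) count=1: revealed 1 new [(0,1)] -> total=12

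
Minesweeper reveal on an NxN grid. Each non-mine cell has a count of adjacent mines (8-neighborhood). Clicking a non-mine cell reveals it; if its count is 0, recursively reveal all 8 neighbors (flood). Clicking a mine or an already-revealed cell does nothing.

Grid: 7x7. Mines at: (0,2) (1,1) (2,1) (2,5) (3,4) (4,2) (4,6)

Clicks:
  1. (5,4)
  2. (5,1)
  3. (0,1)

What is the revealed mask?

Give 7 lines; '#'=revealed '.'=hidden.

Answer: .#.....
.......
.......
##.....
##.###.
#######
#######

Derivation:
Click 1 (5,4) count=0: revealed 21 new [(3,0) (3,1) (4,0) (4,1) (4,3) (4,4) (4,5) (5,0) (5,1) (5,2) (5,3) (5,4) (5,5) (5,6) (6,0) (6,1) (6,2) (6,3) (6,4) (6,5) (6,6)] -> total=21
Click 2 (5,1) count=1: revealed 0 new [(none)] -> total=21
Click 3 (0,1) count=2: revealed 1 new [(0,1)] -> total=22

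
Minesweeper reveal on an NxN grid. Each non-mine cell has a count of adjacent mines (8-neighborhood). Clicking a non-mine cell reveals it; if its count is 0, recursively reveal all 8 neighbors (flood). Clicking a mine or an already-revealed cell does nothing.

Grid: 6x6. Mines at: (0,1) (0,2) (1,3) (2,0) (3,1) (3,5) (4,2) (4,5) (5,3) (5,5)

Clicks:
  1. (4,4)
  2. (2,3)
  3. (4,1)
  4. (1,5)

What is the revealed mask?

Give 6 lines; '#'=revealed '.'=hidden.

Click 1 (4,4) count=4: revealed 1 new [(4,4)] -> total=1
Click 2 (2,3) count=1: revealed 1 new [(2,3)] -> total=2
Click 3 (4,1) count=2: revealed 1 new [(4,1)] -> total=3
Click 4 (1,5) count=0: revealed 6 new [(0,4) (0,5) (1,4) (1,5) (2,4) (2,5)] -> total=9

Answer: ....##
....##
...###
......
.#..#.
......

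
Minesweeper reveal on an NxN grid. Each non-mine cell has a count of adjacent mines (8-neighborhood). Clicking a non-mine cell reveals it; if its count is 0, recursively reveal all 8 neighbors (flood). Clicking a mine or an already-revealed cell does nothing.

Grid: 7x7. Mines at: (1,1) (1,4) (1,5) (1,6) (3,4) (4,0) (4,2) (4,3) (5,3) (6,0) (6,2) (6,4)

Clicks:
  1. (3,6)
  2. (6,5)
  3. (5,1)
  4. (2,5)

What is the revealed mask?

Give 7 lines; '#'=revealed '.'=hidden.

Click 1 (3,6) count=0: revealed 10 new [(2,5) (2,6) (3,5) (3,6) (4,5) (4,6) (5,5) (5,6) (6,5) (6,6)] -> total=10
Click 2 (6,5) count=1: revealed 0 new [(none)] -> total=10
Click 3 (5,1) count=4: revealed 1 new [(5,1)] -> total=11
Click 4 (2,5) count=4: revealed 0 new [(none)] -> total=11

Answer: .......
.......
.....##
.....##
.....##
.#...##
.....##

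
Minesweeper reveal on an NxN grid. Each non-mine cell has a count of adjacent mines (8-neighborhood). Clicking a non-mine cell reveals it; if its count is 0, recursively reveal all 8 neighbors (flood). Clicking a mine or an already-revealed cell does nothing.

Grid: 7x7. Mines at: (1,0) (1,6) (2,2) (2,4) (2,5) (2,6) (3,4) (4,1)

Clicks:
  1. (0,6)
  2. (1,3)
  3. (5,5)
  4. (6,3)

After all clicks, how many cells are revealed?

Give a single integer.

Answer: 23

Derivation:
Click 1 (0,6) count=1: revealed 1 new [(0,6)] -> total=1
Click 2 (1,3) count=2: revealed 1 new [(1,3)] -> total=2
Click 3 (5,5) count=0: revealed 21 new [(3,5) (3,6) (4,2) (4,3) (4,4) (4,5) (4,6) (5,0) (5,1) (5,2) (5,3) (5,4) (5,5) (5,6) (6,0) (6,1) (6,2) (6,3) (6,4) (6,5) (6,6)] -> total=23
Click 4 (6,3) count=0: revealed 0 new [(none)] -> total=23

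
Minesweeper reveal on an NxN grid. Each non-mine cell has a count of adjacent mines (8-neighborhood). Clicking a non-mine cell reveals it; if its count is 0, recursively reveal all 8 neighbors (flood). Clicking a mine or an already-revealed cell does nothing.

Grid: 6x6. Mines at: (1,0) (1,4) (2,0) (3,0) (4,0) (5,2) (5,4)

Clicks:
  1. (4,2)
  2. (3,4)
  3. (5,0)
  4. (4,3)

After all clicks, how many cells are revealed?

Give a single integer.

Answer: 22

Derivation:
Click 1 (4,2) count=1: revealed 1 new [(4,2)] -> total=1
Click 2 (3,4) count=0: revealed 20 new [(0,1) (0,2) (0,3) (1,1) (1,2) (1,3) (2,1) (2,2) (2,3) (2,4) (2,5) (3,1) (3,2) (3,3) (3,4) (3,5) (4,1) (4,3) (4,4) (4,5)] -> total=21
Click 3 (5,0) count=1: revealed 1 new [(5,0)] -> total=22
Click 4 (4,3) count=2: revealed 0 new [(none)] -> total=22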